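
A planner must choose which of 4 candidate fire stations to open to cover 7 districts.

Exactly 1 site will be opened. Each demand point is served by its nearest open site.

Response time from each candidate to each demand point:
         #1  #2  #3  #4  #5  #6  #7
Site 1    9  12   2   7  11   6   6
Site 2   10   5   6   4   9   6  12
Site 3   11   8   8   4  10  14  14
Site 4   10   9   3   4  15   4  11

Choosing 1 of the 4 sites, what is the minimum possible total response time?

52

Open {Site 2}.
  #1→Site 2 10, #2→Site 2 5, #3→Site 2 6, #4→Site 2 4, #5→Site 2 9, #6→Site 2 6, #7→Site 2 12  ⇒ total 52.
Compare {Site 1}: total 53.
Compare {Site 4}: total 56.
No size-1 selection does better; minimum is 52.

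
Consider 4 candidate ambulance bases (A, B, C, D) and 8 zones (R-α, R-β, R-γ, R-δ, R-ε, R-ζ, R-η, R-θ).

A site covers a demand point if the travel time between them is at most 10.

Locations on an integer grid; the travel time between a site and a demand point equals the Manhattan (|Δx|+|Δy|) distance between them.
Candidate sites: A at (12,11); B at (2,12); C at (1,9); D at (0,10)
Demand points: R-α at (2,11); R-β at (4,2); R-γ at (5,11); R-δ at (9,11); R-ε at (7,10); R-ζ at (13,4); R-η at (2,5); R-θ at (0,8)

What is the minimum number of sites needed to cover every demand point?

Coverage sets (demand points within 10 of each site):
  A: {R-α, R-γ, R-δ, R-ε, R-ζ}
  B: {R-α, R-γ, R-δ, R-ε, R-η, R-θ}
  C: {R-α, R-β, R-γ, R-δ, R-ε, R-η, R-θ}
  D: {R-α, R-γ, R-δ, R-ε, R-η, R-θ}
No single site covers all 8 demand points.
But {A, C} covers everything, so the minimum is 2.

2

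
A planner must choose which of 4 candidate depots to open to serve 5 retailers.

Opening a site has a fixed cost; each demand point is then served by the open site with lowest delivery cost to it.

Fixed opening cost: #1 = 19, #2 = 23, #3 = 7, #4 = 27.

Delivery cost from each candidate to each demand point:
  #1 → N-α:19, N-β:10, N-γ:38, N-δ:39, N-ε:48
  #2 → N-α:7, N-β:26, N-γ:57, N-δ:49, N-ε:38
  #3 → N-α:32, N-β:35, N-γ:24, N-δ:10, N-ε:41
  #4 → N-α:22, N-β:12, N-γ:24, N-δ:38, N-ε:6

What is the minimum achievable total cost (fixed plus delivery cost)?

Open {#3, #4}: assign each demand point to its cheapest open site.
  N-α→#4 22, N-β→#4 12, N-γ→#3 24, N-δ→#3 10, N-ε→#4 6
  delivery cost 74, fixed 34 → total 108.
Compare {#2, #3, #4}: delivery cost 59 + fixed 57 = 116.
Compare {#1, #3, #4}: delivery cost 69 + fixed 53 = 122.
Compare {#4}: delivery cost 102 + fixed 27 = 129.
All other subsets cost ≥ 116. Minimum total cost: 108.

108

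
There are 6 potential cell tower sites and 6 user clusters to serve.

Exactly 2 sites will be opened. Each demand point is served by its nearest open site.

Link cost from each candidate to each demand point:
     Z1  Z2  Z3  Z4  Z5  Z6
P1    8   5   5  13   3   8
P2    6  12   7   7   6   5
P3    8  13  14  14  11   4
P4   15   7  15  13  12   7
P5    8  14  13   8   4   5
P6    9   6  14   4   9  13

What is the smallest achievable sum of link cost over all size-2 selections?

31

Open {P1, P2}.
  Z1→P2 6, Z2→P1 5, Z3→P1 5, Z4→P2 7, Z5→P1 3, Z6→P2 5  ⇒ total 31.
Compare {P1, P6}: total 33.
Compare {P1, P5}: total 34.
No size-2 selection does better; minimum is 31.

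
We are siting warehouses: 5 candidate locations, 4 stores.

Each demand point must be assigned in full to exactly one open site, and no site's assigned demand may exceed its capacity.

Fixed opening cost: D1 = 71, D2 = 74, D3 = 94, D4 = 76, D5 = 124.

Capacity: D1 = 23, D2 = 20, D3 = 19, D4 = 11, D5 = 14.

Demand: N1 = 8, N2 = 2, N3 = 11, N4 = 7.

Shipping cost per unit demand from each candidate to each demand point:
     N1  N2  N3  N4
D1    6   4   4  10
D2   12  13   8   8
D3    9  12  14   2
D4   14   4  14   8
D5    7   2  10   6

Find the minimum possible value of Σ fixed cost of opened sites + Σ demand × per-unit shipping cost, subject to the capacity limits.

Open {D1, D3}; cheapest assignment that respects the capacities:
  D1 (cap 23, load 21): N1, N2, N3 — cost 8×6 + 2×4 + 11×4 = 100
  D3 (cap 19, load 7): N4 — cost 7×2 = 14
  Shipping 114, fixed 165 → total 279.
  Any other capacity-feasible assignment to {D1, D3} ships for at least 114.
Compare {D1, D2}: its best feasible assignment gives total 301.
Compare {D1, D4}: its best feasible assignment gives total 303.
Every other set of open sites that can feasibly serve all demand totals ≥ 301 even under its best assignment. Minimum: 279.

279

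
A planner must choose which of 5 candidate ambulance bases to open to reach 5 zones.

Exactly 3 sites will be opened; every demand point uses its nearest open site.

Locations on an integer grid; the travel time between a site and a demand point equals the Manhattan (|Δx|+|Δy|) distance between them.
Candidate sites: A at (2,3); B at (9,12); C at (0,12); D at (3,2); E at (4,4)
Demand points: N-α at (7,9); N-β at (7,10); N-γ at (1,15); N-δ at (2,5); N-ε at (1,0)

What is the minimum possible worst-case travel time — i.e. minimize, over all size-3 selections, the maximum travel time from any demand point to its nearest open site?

Open {A, B, C}.
  Farthest demand point is N-α at travel time 5 (to B); all others are ≤ 5.
With {B, C, D} the worst case is 5.
With {B, C, E} the worst case is 7.
No size-3 selection achieves below 5.

5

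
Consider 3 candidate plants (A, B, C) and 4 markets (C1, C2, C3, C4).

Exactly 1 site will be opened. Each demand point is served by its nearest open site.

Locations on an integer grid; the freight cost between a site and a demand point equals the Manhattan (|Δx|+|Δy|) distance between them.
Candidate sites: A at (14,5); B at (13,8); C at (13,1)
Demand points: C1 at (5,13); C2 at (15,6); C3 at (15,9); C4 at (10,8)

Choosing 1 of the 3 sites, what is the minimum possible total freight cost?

Open {B}.
  C1→B 13, C2→B 4, C3→B 3, C4→B 3  ⇒ total 23.
Compare {A}: total 31.
Compare {C}: total 47.

23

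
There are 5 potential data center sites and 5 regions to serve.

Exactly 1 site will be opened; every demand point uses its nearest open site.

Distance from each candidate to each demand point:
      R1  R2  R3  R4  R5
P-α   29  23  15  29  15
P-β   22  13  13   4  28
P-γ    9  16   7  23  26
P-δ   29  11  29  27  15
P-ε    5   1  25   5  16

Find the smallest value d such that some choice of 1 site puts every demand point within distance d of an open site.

Open {P-ε}.
  Farthest demand point is R3 at distance 25 (to P-ε); all others are ≤ 25.
With {P-γ} the worst case is 26.
With {P-β} the worst case is 28.
No size-1 selection achieves below 25.

25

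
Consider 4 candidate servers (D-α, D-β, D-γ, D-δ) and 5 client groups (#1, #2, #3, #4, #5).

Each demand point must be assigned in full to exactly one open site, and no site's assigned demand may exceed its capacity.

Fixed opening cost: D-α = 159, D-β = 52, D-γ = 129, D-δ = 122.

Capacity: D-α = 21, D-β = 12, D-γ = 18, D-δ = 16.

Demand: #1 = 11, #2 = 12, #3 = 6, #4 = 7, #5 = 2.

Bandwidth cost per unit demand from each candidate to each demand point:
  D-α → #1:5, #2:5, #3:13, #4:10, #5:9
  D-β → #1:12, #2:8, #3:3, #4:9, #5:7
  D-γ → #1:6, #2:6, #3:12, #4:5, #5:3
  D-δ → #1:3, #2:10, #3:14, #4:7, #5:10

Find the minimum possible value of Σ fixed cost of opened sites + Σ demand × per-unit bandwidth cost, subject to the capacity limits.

528

Open {D-α, D-β, D-δ}; cheapest assignment that respects the capacities:
  D-α (cap 21, load 19): #2, #4 — cost 12×5 + 7×10 = 130
  D-β (cap 12, load 8): #3, #5 — cost 6×3 + 2×7 = 32
  D-δ (cap 16, load 11): #1 — cost 11×3 = 33
  Shipping 195, fixed 333 → total 528.
  Any other capacity-feasible assignment to {D-α, D-β, D-δ} ships for at least 195.
Compare {D-α, D-β, D-γ}: its best feasible assignment gives total 533.
Compare {D-α, D-γ}: its best feasible assignment gives total 545.
Every other set of open sites that can feasibly serve all demand totals ≥ 533 even under its best assignment. Minimum: 528.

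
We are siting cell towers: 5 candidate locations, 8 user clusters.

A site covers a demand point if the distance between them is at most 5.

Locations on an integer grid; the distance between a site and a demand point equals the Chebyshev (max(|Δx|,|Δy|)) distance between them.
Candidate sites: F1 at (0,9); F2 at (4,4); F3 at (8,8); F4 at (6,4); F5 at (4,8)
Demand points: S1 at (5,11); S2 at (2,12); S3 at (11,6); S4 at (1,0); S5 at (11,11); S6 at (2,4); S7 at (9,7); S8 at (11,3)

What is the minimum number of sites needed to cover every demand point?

Coverage sets (demand points within 5 of each site):
  F1: {S1, S2, S6}
  F2: {S4, S6, S7}
  F3: {S1, S3, S5, S7, S8}
  F4: {S3, S4, S6, S7, S8}
  F5: {S1, S2, S6, S7}
No 2 sites suffice: every size-2 union leaves at least one demand point uncovered.
But {F1, F2, F3} covers everything, so the minimum is 3.

3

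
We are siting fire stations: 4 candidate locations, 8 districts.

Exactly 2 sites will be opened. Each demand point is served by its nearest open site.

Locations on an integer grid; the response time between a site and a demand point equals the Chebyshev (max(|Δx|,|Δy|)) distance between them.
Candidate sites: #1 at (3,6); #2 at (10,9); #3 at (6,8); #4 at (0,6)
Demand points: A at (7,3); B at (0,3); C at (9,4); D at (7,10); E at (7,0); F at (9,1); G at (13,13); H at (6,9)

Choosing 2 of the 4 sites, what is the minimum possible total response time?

Open {#1, #3}.
  A→#1 4, B→#1 3, C→#3 4, D→#3 2, E→#1 6, F→#1 6, G→#3 7, H→#3 1  ⇒ total 33.
Compare {#1, #2}: total 34.
Compare {#3, #4}: total 36.
No size-2 selection does better; minimum is 33.

33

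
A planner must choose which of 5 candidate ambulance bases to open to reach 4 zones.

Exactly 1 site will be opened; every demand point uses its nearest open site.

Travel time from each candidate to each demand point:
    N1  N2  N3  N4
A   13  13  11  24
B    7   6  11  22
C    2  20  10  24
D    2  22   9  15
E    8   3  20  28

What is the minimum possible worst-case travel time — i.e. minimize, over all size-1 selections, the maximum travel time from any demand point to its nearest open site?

Open {B}.
  Farthest demand point is N4 at travel time 22 (to B); all others are ≤ 22.
With {D} the worst case is 22.
With {A} the worst case is 24.
No size-1 selection achieves below 22.

22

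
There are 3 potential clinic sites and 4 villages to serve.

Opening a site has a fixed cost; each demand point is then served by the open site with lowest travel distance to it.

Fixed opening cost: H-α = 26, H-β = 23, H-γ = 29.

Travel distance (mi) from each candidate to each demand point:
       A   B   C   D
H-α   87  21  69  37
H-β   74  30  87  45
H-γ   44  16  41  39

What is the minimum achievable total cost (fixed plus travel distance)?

Open {H-γ}: assign each demand point to its cheapest open site.
  A→H-γ 44, B→H-γ 16, C→H-γ 41, D→H-γ 39
  travel distance 140, fixed 29 → total 169.
Compare {H-β, H-γ}: travel distance 140 + fixed 52 = 192.
Compare {H-α, H-γ}: travel distance 138 + fixed 55 = 193.
Compare {H-α, H-β, H-γ}: travel distance 138 + fixed 78 = 216.
All other subsets cost ≥ 192. Minimum total cost: 169.

169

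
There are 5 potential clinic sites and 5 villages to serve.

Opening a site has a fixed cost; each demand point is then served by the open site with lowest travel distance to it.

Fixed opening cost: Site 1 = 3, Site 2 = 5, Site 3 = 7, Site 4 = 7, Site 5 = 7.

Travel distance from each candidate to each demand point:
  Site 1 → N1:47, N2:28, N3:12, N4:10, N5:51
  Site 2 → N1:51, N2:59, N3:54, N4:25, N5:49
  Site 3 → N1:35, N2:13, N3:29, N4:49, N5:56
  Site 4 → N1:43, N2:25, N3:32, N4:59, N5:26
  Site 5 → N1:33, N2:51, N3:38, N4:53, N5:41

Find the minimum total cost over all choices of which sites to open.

Open {Site 1, Site 3, Site 4}: assign each demand point to its cheapest open site.
  N1→Site 3 35, N2→Site 3 13, N3→Site 1 12, N4→Site 1 10, N5→Site 4 26
  travel distance 96, fixed 17 → total 113.
Compare {Site 1, Site 2, Site 3, Site 4}: travel distance 96 + fixed 22 = 118.
Compare {Site 1, Site 3, Site 4, Site 5}: travel distance 94 + fixed 24 = 118.
Compare {Site 1, Site 4, Site 5}: travel distance 106 + fixed 17 = 123.
All other subsets cost ≥ 118. Minimum total cost: 113.

113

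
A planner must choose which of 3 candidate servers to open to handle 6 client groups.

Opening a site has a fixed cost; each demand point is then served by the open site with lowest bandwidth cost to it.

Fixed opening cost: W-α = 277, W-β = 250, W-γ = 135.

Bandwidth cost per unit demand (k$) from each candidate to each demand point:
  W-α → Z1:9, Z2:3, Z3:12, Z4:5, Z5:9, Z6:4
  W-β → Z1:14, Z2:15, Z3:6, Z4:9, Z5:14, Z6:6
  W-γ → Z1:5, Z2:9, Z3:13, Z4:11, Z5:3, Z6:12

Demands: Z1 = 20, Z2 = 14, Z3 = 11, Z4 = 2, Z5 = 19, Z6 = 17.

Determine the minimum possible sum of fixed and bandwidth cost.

787

Open {W-γ}: assign each demand point to its cheapest open site.
  Z1→W-γ 20×5=100, Z2→W-γ 14×9=126, Z3→W-γ 11×13=143, Z4→W-γ 2×11=22, Z5→W-γ 19×3=57, Z6→W-γ 17×12=204
  bandwidth cost 652, fixed 135 → total 787.
Compare {W-α, W-γ}: bandwidth cost 409 + fixed 412 = 821.
Compare {W-β, W-γ}: bandwidth cost 469 + fixed 385 = 854.
Compare {W-α}: bandwidth cost 603 + fixed 277 = 880.
All other subsets cost ≥ 821. Minimum total cost: 787.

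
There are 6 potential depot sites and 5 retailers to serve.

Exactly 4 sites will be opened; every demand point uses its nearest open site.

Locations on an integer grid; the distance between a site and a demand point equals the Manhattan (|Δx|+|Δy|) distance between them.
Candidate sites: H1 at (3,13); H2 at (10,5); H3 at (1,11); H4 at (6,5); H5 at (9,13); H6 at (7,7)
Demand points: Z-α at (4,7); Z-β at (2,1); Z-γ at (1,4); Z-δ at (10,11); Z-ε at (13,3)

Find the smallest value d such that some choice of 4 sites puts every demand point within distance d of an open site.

8

Open {H1, H2, H3, H4}.
  Farthest demand point is Z-β at distance 8 (to H4); all others are ≤ 8.
With {H1, H2, H4, H5} the worst case is 8.
With {H1, H2, H4, H6} the worst case is 8.
No size-4 selection achieves below 8.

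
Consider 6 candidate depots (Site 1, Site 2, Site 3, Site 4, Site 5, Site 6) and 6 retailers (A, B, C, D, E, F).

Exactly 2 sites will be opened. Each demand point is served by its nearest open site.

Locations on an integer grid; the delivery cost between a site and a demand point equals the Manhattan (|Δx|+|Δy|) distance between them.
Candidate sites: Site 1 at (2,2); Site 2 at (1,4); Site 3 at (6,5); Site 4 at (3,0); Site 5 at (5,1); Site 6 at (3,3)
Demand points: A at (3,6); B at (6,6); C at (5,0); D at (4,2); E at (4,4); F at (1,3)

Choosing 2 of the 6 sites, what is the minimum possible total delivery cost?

Open {Site 3, Site 6}.
  A→Site 6 3, B→Site 3 1, C→Site 6 5, D→Site 6 2, E→Site 6 2, F→Site 6 2  ⇒ total 15.
Compare {Site 5, Site 6}: total 16.
Compare {Site 1, Site 3}: total 17.
No size-2 selection does better; minimum is 15.

15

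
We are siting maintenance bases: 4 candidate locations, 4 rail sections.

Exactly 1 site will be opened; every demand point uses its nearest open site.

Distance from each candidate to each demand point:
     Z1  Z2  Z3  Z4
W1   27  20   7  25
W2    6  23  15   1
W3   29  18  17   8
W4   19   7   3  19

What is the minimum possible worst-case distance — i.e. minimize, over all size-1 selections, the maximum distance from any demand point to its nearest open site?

19

Open {W4}.
  Farthest demand point is Z1 at distance 19 (to W4); all others are ≤ 19.
With {W2} the worst case is 23.
With {W1} the worst case is 27.
No size-1 selection achieves below 19.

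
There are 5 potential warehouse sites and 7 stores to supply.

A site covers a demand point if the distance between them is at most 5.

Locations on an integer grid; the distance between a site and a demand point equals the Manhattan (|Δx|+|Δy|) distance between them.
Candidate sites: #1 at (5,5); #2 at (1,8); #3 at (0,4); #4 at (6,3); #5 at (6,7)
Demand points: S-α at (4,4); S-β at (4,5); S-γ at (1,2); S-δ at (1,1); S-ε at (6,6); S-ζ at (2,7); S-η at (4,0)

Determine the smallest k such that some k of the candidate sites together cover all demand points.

2

Coverage sets (demand points within 5 of each site):
  #1: {S-α, S-β, S-ε, S-ζ}
  #2: {S-ζ}
  #3: {S-α, S-β, S-γ, S-δ, S-ζ}
  #4: {S-α, S-β, S-ε, S-η}
  #5: {S-α, S-β, S-ε, S-ζ}
No single site covers all 7 demand points.
But {#3, #4} covers everything, so the minimum is 2.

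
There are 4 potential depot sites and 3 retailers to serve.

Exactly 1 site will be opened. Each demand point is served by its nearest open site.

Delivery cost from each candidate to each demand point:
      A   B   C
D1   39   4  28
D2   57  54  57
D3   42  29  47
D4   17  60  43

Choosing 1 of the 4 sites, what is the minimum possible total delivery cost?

71

Open {D1}.
  A→D1 39, B→D1 4, C→D1 28  ⇒ total 71.
Compare {D3}: total 118.
Compare {D4}: total 120.
No size-1 selection does better; minimum is 71.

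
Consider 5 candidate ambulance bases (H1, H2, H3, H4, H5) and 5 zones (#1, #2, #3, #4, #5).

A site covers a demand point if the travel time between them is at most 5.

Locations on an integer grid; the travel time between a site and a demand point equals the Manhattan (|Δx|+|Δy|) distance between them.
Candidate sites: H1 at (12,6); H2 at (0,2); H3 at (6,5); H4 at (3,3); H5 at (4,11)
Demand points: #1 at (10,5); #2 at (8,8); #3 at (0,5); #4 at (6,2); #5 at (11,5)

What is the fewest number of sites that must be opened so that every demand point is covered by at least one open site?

2

Coverage sets (demand points within 5 of each site):
  H1: {#1, #5}
  H2: {#3}
  H3: {#1, #2, #4, #5}
  H4: {#3, #4}
  H5: {}
No single site covers all 5 demand points.
But {H2, H3} covers everything, so the minimum is 2.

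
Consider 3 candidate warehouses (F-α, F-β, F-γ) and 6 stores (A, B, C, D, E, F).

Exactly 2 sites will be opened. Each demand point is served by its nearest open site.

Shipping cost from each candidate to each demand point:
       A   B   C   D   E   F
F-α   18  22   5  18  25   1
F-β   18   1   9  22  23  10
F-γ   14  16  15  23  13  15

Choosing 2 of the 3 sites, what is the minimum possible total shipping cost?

66

Open {F-α, F-β}.
  A→F-α 18, B→F-β 1, C→F-α 5, D→F-α 18, E→F-β 23, F→F-α 1  ⇒ total 66.
Compare {F-α, F-γ}: total 67.
Compare {F-β, F-γ}: total 69.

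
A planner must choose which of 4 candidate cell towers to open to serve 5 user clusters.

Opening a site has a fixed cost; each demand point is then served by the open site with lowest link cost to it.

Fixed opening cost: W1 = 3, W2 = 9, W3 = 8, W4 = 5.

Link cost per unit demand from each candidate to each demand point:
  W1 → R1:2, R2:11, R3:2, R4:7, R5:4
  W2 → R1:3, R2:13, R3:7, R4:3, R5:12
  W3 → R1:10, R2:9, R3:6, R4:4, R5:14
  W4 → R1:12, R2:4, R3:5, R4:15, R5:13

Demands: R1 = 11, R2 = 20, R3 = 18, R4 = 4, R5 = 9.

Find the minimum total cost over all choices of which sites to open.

Open {W1, W2, W4}: assign each demand point to its cheapest open site.
  R1→W1 11×2=22, R2→W4 20×4=80, R3→W1 18×2=36, R4→W2 4×3=12, R5→W1 9×4=36
  link cost 186, fixed 17 → total 203.
Compare {W1, W3, W4}: link cost 190 + fixed 16 = 206.
Compare {W1, W4}: link cost 202 + fixed 8 = 210.
Compare {W1, W2, W3, W4}: link cost 186 + fixed 25 = 211.
All other subsets cost ≥ 206. Minimum total cost: 203.

203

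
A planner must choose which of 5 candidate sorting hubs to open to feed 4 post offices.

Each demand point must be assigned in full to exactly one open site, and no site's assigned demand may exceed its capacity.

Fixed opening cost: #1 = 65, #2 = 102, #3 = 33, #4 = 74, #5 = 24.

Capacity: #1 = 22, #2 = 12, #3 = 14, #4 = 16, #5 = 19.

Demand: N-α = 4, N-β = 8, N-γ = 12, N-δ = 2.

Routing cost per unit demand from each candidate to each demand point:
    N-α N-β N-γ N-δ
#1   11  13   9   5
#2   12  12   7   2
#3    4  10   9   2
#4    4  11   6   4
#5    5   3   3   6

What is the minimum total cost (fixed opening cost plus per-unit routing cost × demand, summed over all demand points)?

193

Open {#3, #5}; cheapest assignment that respects the capacities:
  #3 (cap 14, load 14): N-α, N-β, N-δ — cost 4×4 + 8×10 + 2×2 = 100
  #5 (cap 19, load 12): N-γ — cost 12×3 = 36
  Shipping 136, fixed 57 → total 193.
  Any other capacity-feasible assignment to {#3, #5} ships for at least 136.
Compare {#4, #5}: its best feasible assignment gives total 222.
Compare {#3, #4, #5}: its best feasible assignment gives total 247.
Every other set of open sites that can feasibly serve all demand totals ≥ 222 even under its best assignment. Minimum: 193.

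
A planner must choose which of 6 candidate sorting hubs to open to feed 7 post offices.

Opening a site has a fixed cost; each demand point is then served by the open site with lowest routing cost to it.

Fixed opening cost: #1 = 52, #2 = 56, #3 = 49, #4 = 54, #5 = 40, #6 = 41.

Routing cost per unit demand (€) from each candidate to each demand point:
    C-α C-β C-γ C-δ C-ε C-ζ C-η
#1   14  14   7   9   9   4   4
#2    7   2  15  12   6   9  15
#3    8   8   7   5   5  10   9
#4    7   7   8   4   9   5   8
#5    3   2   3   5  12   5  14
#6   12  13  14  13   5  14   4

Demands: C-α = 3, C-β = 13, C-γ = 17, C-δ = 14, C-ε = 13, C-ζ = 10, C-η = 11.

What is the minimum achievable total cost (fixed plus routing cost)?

Open {#5, #6}: assign each demand point to its cheapest open site.
  C-α→#5 3×3=9, C-β→#5 13×2=26, C-γ→#5 17×3=51, C-δ→#5 14×5=70, C-ε→#6 13×5=65, C-ζ→#5 10×5=50, C-η→#6 11×4=44
  routing cost 315, fixed 81 → total 396.
Compare {#4, #5, #6}: routing cost 301 + fixed 135 = 436.
Compare {#1, #5, #6}: routing cost 305 + fixed 133 = 438.
Compare {#3, #5, #6}: routing cost 315 + fixed 130 = 445.
All other subsets cost ≥ 436. Minimum total cost: 396.

396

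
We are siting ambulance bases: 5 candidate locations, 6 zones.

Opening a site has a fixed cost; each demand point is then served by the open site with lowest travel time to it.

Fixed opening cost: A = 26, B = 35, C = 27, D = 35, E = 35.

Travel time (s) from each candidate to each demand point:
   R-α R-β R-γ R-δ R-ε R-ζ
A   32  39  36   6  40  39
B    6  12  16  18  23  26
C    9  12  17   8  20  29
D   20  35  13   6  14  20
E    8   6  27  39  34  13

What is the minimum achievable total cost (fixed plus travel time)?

Open {C}: assign each demand point to its cheapest open site.
  R-α→C 9, R-β→C 12, R-γ→C 17, R-δ→C 8, R-ε→C 20, R-ζ→C 29
  travel time 95, fixed 27 → total 122.
Compare {D, E}: travel time 60 + fixed 70 = 130.
Compare {C, E}: travel time 72 + fixed 62 = 134.
Compare {B}: travel time 101 + fixed 35 = 136.
All other subsets cost ≥ 130. Minimum total cost: 122.

122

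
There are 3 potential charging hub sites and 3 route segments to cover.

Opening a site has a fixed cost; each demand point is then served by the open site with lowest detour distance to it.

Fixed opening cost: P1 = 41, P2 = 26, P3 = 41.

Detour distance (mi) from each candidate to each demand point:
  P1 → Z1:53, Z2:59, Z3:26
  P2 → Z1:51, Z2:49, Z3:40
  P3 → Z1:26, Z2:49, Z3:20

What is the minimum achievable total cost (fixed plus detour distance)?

136

Open {P3}: assign each demand point to its cheapest open site.
  Z1→P3 26, Z2→P3 49, Z3→P3 20
  detour distance 95, fixed 41 → total 136.
Compare {P2, P3}: detour distance 95 + fixed 67 = 162.
Compare {P2}: detour distance 140 + fixed 26 = 166.
Compare {P1, P3}: detour distance 95 + fixed 82 = 177.
All other subsets cost ≥ 162. Minimum total cost: 136.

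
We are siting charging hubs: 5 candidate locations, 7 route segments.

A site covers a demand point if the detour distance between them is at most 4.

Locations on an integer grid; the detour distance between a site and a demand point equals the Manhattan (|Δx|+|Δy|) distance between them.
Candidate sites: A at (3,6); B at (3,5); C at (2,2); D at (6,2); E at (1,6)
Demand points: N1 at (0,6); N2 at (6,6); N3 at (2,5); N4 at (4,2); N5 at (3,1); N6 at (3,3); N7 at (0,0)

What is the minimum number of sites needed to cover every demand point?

Coverage sets (demand points within 4 of each site):
  A: {N1, N2, N3, N6}
  B: {N1, N2, N3, N4, N5, N6}
  C: {N3, N4, N5, N6, N7}
  D: {N2, N4, N5, N6}
  E: {N1, N3}
No single site covers all 7 demand points.
But {A, C} covers everything, so the minimum is 2.

2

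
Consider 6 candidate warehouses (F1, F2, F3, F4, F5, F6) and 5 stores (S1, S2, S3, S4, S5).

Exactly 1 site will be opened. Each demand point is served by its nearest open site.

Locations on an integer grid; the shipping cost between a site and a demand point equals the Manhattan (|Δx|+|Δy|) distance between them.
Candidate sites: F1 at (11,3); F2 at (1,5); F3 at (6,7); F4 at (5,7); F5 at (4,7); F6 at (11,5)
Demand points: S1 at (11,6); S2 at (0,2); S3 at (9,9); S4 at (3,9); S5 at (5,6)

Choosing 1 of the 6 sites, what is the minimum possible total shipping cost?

28

Open {F4}.
  S1→F4 7, S2→F4 10, S3→F4 6, S4→F4 4, S5→F4 1  ⇒ total 28.
Compare {F3}: total 29.
Compare {F5}: total 29.
No size-1 selection does better; minimum is 28.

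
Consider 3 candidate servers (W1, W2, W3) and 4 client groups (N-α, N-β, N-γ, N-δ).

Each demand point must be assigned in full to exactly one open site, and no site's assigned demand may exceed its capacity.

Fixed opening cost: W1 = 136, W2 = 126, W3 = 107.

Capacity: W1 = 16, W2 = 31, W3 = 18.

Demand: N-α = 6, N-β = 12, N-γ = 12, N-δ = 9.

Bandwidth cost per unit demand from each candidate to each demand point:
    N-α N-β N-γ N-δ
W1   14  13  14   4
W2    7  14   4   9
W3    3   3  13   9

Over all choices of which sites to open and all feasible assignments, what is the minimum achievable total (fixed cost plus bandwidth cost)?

416

Open {W2, W3}; cheapest assignment that respects the capacities:
  W2 (cap 31, load 21): N-γ, N-δ — cost 12×4 + 9×9 = 129
  W3 (cap 18, load 18): N-α, N-β — cost 6×3 + 12×3 = 54
  Shipping 183, fixed 233 → total 416.
  Any other capacity-feasible assignment to {W2, W3} ships for at least 183.
Compare {W1, W2, W3}: its best feasible assignment gives total 507.
Compare {W1, W2}: its best feasible assignment gives total 556.
Every other set of open sites that can feasibly serve all demand totals ≥ 507 even under its best assignment. Minimum: 416.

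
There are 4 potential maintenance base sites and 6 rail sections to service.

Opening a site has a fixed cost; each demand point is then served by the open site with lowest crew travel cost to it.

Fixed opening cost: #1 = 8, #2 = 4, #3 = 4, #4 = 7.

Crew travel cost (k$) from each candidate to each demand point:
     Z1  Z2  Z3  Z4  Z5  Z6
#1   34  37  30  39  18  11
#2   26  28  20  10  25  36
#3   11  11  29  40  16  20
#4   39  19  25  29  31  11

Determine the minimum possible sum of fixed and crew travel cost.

Open {#2, #3, #4}: assign each demand point to its cheapest open site.
  Z1→#3 11, Z2→#3 11, Z3→#2 20, Z4→#2 10, Z5→#3 16, Z6→#4 11
  crew travel cost 79, fixed 15 → total 94.
Compare {#1, #2, #3}: crew travel cost 79 + fixed 16 = 95.
Compare {#2, #3}: crew travel cost 88 + fixed 8 = 96.
Compare {#1, #2, #3, #4}: crew travel cost 79 + fixed 23 = 102.
All other subsets cost ≥ 95. Minimum total cost: 94.

94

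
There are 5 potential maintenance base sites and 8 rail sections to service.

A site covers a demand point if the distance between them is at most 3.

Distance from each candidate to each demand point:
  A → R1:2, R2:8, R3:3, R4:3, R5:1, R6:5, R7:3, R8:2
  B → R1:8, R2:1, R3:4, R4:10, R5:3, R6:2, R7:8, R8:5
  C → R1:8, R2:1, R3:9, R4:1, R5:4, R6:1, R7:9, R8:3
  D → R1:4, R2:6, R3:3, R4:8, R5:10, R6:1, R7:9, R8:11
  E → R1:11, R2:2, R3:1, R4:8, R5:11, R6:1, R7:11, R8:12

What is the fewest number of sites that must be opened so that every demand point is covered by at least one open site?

2

Coverage sets (demand points within 3 of each site):
  A: {R1, R3, R4, R5, R7, R8}
  B: {R2, R5, R6}
  C: {R2, R4, R6, R8}
  D: {R3, R6}
  E: {R2, R3, R6}
No single site covers all 8 demand points.
But {A, B} covers everything, so the minimum is 2.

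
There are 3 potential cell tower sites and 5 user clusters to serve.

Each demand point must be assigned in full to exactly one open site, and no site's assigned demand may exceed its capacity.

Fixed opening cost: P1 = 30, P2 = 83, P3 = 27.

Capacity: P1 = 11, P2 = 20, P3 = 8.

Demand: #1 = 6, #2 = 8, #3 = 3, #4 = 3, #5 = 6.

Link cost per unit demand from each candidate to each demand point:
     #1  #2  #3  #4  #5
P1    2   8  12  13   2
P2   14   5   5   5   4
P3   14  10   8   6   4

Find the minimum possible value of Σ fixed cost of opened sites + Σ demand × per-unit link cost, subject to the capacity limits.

219

Open {P1, P2}; cheapest assignment that respects the capacities:
  P1 (cap 11, load 6): #1 — cost 6×2 = 12
  P2 (cap 20, load 20): #2, #3, #4, #5 — cost 8×5 + 3×5 + 3×5 + 6×4 = 94
  Shipping 106, fixed 113 → total 219.
  Any other capacity-feasible assignment to {P1, P2} ships for at least 106.
Compare {P1, P2, P3}: its best feasible assignment gives total 246.
Compare {P2, P3}: its best feasible assignment gives total 288.
Every other set of open sites that can feasibly serve all demand totals ≥ 246 even under its best assignment. Minimum: 219.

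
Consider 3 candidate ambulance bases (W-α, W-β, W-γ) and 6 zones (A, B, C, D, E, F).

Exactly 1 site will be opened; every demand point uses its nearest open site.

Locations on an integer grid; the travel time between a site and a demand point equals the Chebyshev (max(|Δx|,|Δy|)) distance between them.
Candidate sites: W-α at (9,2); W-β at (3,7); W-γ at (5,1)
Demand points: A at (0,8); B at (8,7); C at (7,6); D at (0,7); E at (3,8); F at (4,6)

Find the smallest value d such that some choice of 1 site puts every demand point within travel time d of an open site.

Open {W-β}.
  Farthest demand point is B at travel time 5 (to W-β); all others are ≤ 5.
With {W-γ} the worst case is 7.
With {W-α} the worst case is 9.
No size-1 selection achieves below 5.

5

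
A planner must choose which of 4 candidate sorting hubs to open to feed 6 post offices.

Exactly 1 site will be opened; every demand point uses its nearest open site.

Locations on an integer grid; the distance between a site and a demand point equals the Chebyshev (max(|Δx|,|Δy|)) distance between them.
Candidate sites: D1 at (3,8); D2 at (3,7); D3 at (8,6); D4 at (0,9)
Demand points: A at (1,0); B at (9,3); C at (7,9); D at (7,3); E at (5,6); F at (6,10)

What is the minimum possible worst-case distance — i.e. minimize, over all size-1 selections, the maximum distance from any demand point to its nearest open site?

Open {D2}.
  Farthest demand point is A at distance 7 (to D2); all others are ≤ 7.
With {D3} the worst case is 7.
With {D1} the worst case is 8.
No size-1 selection achieves below 7.

7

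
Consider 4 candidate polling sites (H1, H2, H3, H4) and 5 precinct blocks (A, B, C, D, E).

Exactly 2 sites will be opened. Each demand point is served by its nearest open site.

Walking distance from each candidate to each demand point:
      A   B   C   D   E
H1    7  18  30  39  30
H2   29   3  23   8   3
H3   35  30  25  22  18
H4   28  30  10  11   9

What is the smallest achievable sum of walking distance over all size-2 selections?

44

Open {H1, H2}.
  A→H1 7, B→H2 3, C→H2 23, D→H2 8, E→H2 3  ⇒ total 44.
Compare {H2, H4}: total 52.
Compare {H1, H4}: total 55.
No size-2 selection does better; minimum is 44.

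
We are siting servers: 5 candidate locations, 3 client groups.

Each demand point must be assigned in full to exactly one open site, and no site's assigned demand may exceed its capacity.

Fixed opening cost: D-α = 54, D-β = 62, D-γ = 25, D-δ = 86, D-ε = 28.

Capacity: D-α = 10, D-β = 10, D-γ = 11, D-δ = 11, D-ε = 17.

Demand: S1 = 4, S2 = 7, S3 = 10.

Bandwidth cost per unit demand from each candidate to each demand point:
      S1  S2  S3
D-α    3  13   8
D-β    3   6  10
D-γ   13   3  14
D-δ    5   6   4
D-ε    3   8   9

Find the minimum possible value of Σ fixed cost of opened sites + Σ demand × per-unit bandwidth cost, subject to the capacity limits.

176

Open {D-γ, D-ε}; cheapest assignment that respects the capacities:
  D-γ (cap 11, load 7): S2 — cost 7×3 = 21
  D-ε (cap 17, load 14): S1, S3 — cost 4×3 + 10×9 = 102
  Shipping 123, fixed 53 → total 176.
  Any other capacity-feasible assignment to {D-γ, D-ε} ships for at least 123.
Compare {D-γ, D-δ, D-ε}: its best feasible assignment gives total 212.
Compare {D-α, D-γ, D-ε}: its best feasible assignment gives total 220.
Every other set of open sites that can feasibly serve all demand totals ≥ 212 even under its best assignment. Minimum: 176.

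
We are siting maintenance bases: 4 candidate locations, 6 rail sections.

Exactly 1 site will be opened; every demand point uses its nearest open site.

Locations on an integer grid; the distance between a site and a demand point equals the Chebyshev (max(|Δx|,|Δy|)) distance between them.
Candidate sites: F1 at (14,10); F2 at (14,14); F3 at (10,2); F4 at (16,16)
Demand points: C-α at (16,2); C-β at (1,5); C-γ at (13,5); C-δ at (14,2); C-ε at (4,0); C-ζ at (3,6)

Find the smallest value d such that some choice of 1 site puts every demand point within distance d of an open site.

Open {F3}.
  Farthest demand point is C-β at distance 9 (to F3); all others are ≤ 9.
With {F1} the worst case is 13.
With {F2} the worst case is 14.
No size-1 selection achieves below 9.

9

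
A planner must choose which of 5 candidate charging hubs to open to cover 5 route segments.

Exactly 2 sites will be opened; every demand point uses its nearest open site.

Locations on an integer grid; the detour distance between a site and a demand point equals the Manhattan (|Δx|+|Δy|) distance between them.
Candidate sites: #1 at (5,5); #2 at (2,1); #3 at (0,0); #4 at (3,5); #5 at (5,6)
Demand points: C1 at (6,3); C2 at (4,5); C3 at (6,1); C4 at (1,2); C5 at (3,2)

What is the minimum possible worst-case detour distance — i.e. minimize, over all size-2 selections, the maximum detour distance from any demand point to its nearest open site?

4

Open {#1, #2}.
  Farthest demand point is C3 at detour distance 4 (to #2); all others are ≤ 4.
With {#2, #5} the worst case is 4.
With {#1, #3} the worst case is 5.
No size-2 selection achieves below 4.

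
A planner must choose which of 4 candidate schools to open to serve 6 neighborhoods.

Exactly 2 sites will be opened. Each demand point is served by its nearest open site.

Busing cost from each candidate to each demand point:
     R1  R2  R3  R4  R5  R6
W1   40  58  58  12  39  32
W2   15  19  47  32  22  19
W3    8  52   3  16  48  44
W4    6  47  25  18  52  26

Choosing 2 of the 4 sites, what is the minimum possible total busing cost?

Open {W2, W3}.
  R1→W3 8, R2→W2 19, R3→W3 3, R4→W3 16, R5→W2 22, R6→W2 19  ⇒ total 87.
Compare {W2, W4}: total 109.
Compare {W1, W2}: total 134.
No size-2 selection does better; minimum is 87.

87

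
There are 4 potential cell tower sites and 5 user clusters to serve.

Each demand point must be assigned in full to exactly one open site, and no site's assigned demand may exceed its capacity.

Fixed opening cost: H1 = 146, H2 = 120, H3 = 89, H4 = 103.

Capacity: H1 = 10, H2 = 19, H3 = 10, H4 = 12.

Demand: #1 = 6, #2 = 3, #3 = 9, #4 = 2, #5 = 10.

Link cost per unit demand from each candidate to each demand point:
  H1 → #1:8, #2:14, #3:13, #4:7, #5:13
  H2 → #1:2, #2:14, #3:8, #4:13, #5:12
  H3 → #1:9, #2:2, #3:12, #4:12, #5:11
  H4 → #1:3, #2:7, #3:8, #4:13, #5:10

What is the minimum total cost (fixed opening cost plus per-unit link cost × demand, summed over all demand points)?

Open {H2, H4}; cheapest assignment that respects the capacities:
  H2 (cap 19, load 18): #1, #4, #5 — cost 6×2 + 2×13 + 10×12 = 158
  H4 (cap 12, load 12): #2, #3 — cost 3×7 + 9×8 = 93
  Shipping 251, fixed 223 → total 474.
  Any other capacity-feasible assignment to {H2, H4} ships for at least 251.
Compare {H2, H3, H4}: its best feasible assignment gives total 526.
Compare {H1, H2, H3}: its best feasible assignment gives total 599.
Every other set of open sites that can feasibly serve all demand totals ≥ 526 even under its best assignment. Minimum: 474.

474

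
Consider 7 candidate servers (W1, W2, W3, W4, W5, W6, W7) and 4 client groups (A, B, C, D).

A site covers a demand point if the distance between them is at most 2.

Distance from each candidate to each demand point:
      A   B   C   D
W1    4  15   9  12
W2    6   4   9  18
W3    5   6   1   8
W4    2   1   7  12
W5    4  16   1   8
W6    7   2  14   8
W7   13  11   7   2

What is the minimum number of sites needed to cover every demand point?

Coverage sets (demand points within 2 of each site):
  W1: {}
  W2: {}
  W3: {C}
  W4: {A, B}
  W5: {C}
  W6: {B}
  W7: {D}
No 2 sites suffice: every size-2 union leaves at least one demand point uncovered.
But {W3, W4, W7} covers everything, so the minimum is 3.

3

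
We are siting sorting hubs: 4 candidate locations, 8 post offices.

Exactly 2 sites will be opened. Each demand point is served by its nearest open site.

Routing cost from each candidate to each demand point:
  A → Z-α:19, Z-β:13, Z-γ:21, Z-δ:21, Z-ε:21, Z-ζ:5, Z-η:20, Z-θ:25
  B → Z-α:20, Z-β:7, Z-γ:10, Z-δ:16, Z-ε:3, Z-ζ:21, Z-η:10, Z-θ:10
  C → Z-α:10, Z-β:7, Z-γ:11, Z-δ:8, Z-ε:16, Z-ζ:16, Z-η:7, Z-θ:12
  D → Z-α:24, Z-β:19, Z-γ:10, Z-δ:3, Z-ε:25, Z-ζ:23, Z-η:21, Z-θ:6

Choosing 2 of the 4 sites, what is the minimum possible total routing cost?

71

Open {B, C}.
  Z-α→C 10, Z-β→B 7, Z-γ→B 10, Z-δ→C 8, Z-ε→B 3, Z-ζ→C 16, Z-η→C 7, Z-θ→B 10  ⇒ total 71.
Compare {C, D}: total 75.
Compare {A, C}: total 76.
No size-2 selection does better; minimum is 71.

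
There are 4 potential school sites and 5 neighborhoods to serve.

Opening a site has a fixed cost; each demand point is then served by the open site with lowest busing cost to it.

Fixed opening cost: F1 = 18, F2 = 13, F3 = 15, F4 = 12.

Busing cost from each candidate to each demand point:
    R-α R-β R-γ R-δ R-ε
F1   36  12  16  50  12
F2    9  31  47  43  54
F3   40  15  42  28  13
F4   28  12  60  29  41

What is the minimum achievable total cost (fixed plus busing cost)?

121

Open {F1, F2, F4}: assign each demand point to its cheapest open site.
  R-α→F2 9, R-β→F1 12, R-γ→F1 16, R-δ→F4 29, R-ε→F1 12
  busing cost 78, fixed 43 → total 121.
Compare {F1, F2}: busing cost 92 + fixed 31 = 123.
Compare {F1, F2, F3}: busing cost 77 + fixed 46 = 123.
Compare {F1, F4}: busing cost 97 + fixed 30 = 127.
All other subsets cost ≥ 123. Minimum total cost: 121.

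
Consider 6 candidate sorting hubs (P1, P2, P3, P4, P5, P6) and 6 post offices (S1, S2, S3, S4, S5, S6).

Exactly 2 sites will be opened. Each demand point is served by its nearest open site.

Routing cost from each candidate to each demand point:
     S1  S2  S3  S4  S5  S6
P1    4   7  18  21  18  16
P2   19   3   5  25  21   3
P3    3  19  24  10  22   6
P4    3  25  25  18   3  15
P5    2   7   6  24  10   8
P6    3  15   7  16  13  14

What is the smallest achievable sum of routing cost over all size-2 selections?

Open {P2, P4}.
  S1→P4 3, S2→P2 3, S3→P2 5, S4→P4 18, S5→P4 3, S6→P2 3  ⇒ total 35.
Compare {P3, P5}: total 41.
Compare {P2, P6}: total 43.
No size-2 selection does better; minimum is 35.

35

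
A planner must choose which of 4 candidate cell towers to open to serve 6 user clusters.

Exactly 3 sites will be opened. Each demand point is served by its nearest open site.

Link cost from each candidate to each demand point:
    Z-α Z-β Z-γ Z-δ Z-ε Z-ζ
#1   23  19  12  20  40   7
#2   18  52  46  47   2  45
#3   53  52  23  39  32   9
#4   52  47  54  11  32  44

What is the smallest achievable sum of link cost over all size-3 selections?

Open {#1, #2, #4}.
  Z-α→#2 18, Z-β→#1 19, Z-γ→#1 12, Z-δ→#4 11, Z-ε→#2 2, Z-ζ→#1 7  ⇒ total 69.
Compare {#1, #2, #3}: total 78.
Compare {#1, #3, #4}: total 104.
No size-3 selection does better; minimum is 69.

69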